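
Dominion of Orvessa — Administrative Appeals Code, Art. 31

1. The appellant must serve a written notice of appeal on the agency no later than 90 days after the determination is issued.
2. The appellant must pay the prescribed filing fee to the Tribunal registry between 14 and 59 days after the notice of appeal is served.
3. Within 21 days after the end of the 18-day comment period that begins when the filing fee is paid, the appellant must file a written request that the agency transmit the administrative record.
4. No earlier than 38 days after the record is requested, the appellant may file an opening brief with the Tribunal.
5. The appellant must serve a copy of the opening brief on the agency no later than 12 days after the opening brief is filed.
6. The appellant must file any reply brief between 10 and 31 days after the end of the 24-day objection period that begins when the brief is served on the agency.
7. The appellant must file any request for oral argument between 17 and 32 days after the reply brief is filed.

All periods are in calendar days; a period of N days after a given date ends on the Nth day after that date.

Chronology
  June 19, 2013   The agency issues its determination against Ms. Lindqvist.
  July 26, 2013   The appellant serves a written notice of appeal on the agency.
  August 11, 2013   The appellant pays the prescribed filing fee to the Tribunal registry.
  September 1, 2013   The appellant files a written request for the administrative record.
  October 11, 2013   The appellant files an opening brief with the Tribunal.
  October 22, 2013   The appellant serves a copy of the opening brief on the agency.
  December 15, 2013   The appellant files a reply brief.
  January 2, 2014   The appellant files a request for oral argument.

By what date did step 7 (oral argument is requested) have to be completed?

Step 7 runs from December 15, 2013, when the reply brief is filed. The window is 17–32 days after December 15, 2013; it closes on January 16, 2014.

January 16, 2014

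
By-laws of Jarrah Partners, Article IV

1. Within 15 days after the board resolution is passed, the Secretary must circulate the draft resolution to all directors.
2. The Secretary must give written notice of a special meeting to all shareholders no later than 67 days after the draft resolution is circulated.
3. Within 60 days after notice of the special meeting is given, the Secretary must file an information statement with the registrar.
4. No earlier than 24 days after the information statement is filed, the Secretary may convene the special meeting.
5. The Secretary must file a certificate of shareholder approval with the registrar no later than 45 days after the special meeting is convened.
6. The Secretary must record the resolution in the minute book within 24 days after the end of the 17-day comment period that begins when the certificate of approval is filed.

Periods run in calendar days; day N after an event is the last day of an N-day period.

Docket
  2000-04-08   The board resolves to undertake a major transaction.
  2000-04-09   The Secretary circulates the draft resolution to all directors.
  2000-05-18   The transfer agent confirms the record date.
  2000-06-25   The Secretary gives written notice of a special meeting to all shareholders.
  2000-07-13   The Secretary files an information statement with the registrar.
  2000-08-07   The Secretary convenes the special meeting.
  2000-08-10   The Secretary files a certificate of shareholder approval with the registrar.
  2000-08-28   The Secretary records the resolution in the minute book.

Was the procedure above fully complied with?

(1) due by 2000-04-08 + 15 days = 2000-04-23; completed 2000-04-09, before the deadline.
(2) due by 2000-04-09 + 67 days = 2000-06-15; not done until 2000-06-25, 10 days after the deadline.
The procedure was therefore not followed at step 2.

No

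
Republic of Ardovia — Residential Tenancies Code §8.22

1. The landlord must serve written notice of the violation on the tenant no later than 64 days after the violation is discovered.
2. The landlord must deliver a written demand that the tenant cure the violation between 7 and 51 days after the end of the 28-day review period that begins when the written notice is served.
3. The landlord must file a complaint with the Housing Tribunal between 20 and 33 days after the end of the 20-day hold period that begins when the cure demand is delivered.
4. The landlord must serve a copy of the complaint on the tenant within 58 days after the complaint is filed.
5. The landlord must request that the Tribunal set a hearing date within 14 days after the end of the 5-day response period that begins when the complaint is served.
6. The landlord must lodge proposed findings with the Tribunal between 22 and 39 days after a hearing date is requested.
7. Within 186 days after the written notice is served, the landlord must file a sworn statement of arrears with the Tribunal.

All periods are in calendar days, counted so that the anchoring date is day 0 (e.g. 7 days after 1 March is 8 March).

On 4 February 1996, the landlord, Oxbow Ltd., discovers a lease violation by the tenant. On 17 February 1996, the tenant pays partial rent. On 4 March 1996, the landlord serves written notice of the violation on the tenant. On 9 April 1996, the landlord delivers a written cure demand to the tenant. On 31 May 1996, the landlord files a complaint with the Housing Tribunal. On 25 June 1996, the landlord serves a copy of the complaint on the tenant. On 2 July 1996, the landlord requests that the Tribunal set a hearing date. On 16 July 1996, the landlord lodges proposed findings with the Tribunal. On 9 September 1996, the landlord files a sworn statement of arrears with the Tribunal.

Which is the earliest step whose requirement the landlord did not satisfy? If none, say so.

Step 1: 64 days after 4 February 1996 (when the violation is discovered) is 8 April 1996; done 4 March 1996 — timely.
Step 2: the window is 7–51 days after 1 April 1996 (end of the 28-day review period, which began when the written notice is served on 4 March 1996), so 8 April 1996 through 22 May 1996; 9 April 1996 falls inside that range.
Step 3: the window is 20–33 days after 29 April 1996 (end of the 20-day hold period, which began when the cure demand is delivered on 9 April 1996), so 19 May 1996 through 1 June 1996; 31 May 1996 falls inside that range.
Step 4: 58 days after 31 May 1996 (when the complaint is filed) is 28 July 1996; 25 June 1996 is within that limit.
Step 5: 14 days after 30 June 1996 (end of the 5-day response period, which began when the complaint is served on 25 June 1996) is 14 July 1996; 2 July 1996 is within that limit.
Step 6: the window is 22–39 days after 2 July 1996 (when a hearing date is requested), so 24 July 1996 through 10 August 1996; 16 July 1996 is 8 days too early.
No need to go further; step 6 was not satisfied.

Step 6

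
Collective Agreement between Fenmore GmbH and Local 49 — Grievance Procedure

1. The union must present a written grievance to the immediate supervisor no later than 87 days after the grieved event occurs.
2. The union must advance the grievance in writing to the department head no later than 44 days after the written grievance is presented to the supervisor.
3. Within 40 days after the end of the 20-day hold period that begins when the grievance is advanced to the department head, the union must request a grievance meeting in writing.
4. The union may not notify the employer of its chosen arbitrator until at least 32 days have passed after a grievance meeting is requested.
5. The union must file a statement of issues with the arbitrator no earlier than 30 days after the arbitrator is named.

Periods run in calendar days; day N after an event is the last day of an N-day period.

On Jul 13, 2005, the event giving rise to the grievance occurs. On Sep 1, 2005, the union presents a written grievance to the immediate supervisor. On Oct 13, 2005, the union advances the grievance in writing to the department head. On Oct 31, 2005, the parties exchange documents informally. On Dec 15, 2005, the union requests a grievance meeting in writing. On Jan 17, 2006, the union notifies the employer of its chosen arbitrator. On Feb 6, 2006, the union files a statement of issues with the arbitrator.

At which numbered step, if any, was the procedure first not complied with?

(1) due by Jul 13, 2005 + 87 days = Oct 8, 2005; done Sep 1, 2005 — timely.
(2) due by Sep 1, 2005 + 44 days = Oct 15, 2005; done Oct 13, 2005 — timely.
(3) due by Nov 2, 2005 + 40 days = Dec 12, 2005; Dec 15, 2005 misses that deadline by 3 days.

Step 3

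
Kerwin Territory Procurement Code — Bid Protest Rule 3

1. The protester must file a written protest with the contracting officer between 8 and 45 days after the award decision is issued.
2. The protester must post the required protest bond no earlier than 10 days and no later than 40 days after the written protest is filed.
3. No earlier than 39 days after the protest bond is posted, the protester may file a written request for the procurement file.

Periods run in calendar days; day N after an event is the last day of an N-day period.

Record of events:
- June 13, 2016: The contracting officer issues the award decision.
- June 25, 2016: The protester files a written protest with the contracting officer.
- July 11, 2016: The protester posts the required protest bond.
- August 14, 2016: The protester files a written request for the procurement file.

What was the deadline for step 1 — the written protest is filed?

Step 1 runs from June 13, 2016, when the award decision is issued. The window is 8–45 days after June 13, 2016; it closes on July 28, 2016.

July 28, 2016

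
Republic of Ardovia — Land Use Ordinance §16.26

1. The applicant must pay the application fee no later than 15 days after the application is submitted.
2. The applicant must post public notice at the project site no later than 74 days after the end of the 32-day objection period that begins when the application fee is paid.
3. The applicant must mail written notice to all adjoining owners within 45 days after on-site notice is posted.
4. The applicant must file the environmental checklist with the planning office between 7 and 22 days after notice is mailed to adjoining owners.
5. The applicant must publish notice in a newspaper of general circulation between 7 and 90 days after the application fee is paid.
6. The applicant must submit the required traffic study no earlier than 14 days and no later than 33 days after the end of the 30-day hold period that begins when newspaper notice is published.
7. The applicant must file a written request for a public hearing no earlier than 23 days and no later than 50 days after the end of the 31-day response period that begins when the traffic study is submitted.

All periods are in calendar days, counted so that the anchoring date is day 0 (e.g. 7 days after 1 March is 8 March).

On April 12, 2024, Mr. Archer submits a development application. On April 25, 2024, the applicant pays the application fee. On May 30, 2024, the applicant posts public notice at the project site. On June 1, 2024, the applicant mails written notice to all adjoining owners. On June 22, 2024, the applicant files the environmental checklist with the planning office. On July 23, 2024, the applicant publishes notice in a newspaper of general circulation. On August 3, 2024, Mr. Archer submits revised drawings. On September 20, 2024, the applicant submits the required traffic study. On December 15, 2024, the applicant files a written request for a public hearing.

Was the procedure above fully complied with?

No

Step 1 — counting 15 days from April 12, 2024 (when the application is submitted) gives a deadline of April 27, 2024; completed April 25, 2024, before the deadline.
Step 2 — counting 74 days from May 27, 2024 (end of the 32-day objection period, which began when the application fee is paid on April 25, 2024) gives a deadline of August 9, 2024; May 30, 2024 is within that limit.
Step 3 — counting 45 days from May 30, 2024 (when on-site notice is posted) gives a deadline of July 14, 2024; completed June 1, 2024, before the deadline.
Step 4 — 7 and 22 days from June 1, 2024 (when notice is mailed to adjoining owners) are June 8, 2024 and June 23, 2024 respectively; done June 22, 2024, which is between those dates.
Step 5 — 7 and 90 days from April 25, 2024 (when the application fee is paid) are May 2, 2024 and July 24, 2024 respectively; done July 23, 2024, which is between those dates.
Step 6 — 14 and 33 days from August 22, 2024 (end of the 30-day hold period, which began when newspaper notice is published on July 23, 2024) are September 5, 2024 and September 24, 2024 respectively; September 20, 2024 falls inside that range.
Step 7 — 23 and 50 days from October 21, 2024 (end of the 31-day response period, which began when the traffic study is submitted on September 20, 2024) are November 13, 2024 and December 10, 2024 respectively; December 15, 2024 is 5 days past the end of the window.
The procedure was therefore not followed at step 7.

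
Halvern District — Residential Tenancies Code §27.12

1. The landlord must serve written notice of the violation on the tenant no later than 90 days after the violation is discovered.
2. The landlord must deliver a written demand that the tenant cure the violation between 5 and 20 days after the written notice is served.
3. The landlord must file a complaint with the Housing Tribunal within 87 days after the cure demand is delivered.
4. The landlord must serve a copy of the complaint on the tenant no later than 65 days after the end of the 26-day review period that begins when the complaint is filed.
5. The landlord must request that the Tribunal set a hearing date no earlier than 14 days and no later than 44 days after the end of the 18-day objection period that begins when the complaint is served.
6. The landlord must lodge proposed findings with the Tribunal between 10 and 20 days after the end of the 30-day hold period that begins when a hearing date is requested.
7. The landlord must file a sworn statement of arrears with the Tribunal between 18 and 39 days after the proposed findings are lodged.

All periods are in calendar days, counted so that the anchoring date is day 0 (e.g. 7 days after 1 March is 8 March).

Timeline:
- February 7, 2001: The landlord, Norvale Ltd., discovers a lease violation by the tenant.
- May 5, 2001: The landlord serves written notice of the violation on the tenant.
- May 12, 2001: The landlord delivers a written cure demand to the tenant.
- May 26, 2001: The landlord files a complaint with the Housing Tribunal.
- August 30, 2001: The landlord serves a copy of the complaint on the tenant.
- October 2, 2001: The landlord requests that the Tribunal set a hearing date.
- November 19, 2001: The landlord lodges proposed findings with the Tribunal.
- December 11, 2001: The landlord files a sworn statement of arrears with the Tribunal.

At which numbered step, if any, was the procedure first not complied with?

Step 1 — counting 90 days from February 7, 2001 (when the violation is discovered) gives a deadline of May 8, 2001; completed May 5, 2001, before the deadline.
Step 2 — 5 and 20 days from May 5, 2001 (when the written notice is served) are May 10, 2001 and May 25, 2001 respectively; May 12, 2001 falls inside that range.
Step 3 — counting 87 days from May 12, 2001 (when the cure demand is delivered) gives a deadline of August 7, 2001; done May 26, 2001 — timely.
Step 4 — counting 65 days from June 21, 2001 (end of the 26-day review period, which began when the complaint is filed on May 26, 2001) gives a deadline of August 25, 2001; done August 30, 2001 — 5 days late.
The procedure was therefore not followed at step 4.

Step 4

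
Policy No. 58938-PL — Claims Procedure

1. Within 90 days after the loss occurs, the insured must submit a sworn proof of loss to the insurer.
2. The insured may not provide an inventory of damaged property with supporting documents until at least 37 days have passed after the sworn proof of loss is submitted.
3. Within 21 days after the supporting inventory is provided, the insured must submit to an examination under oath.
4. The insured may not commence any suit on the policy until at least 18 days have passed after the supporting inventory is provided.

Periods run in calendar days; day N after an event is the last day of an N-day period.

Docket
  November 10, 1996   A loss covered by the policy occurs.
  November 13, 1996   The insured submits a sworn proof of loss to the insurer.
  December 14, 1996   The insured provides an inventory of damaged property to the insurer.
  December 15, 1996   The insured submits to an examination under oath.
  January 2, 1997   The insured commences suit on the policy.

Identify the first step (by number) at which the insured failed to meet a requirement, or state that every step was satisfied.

Step 1 — counting 90 days from November 10, 1996 (when the loss occurs) gives a deadline of February 8, 1997; done November 13, 1996 — timely.
Step 2 — must wait 37 days from November 13, 1996 (when the sworn proof of loss is submitted), so not before December 20, 1996; done December 14, 1996 — 6 days too early.
The procedure was therefore not followed at step 2.

Step 2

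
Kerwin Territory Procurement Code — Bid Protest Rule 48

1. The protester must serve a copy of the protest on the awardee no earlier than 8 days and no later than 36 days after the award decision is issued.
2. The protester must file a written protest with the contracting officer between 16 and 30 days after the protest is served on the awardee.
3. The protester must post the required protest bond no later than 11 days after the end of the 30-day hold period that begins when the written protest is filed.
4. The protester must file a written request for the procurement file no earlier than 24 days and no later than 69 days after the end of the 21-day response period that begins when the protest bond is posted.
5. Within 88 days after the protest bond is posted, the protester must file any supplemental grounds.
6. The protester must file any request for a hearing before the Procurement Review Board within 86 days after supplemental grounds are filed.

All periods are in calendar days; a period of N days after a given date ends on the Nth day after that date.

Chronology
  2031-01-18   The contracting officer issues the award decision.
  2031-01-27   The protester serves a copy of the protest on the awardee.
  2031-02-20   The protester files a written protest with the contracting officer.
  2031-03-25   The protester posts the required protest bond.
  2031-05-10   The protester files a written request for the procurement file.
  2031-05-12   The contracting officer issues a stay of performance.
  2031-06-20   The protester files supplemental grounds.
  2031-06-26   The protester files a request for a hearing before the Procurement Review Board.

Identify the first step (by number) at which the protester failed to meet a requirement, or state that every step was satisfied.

Step 1 — 8 and 36 days from 2031-01-18 (when the award decision is issued) are 2031-01-26 and 2031-02-23 respectively; done 2031-01-27, which is between those dates.
Step 2 — 16 and 30 days from 2031-01-27 (when the protest is served on the awardee) are 2031-02-12 and 2031-02-26 respectively; done 2031-02-20 — within the window.
Step 3 — counting 11 days from 2031-03-22 (end of the 30-day hold period, which began when the written protest is filed on 2031-02-20) gives a deadline of 2031-04-02; done 2031-03-25 — timely.
Step 4 — 24 and 69 days from 2031-04-15 (end of the 21-day response period, which began when the protest bond is posted on 2031-03-25) are 2031-05-09 and 2031-06-23 respectively; done 2031-05-10, which is between those dates.
Step 5 — counting 88 days from 2031-03-25 (when the protest bond is posted) gives a deadline of 2031-06-21; 2031-06-20 is within that limit.
Step 6 — counting 86 days from 2031-06-20 (when supplemental grounds are filed) gives a deadline of 2031-09-14; done 2031-06-26 — timely.

None — every step was satisfied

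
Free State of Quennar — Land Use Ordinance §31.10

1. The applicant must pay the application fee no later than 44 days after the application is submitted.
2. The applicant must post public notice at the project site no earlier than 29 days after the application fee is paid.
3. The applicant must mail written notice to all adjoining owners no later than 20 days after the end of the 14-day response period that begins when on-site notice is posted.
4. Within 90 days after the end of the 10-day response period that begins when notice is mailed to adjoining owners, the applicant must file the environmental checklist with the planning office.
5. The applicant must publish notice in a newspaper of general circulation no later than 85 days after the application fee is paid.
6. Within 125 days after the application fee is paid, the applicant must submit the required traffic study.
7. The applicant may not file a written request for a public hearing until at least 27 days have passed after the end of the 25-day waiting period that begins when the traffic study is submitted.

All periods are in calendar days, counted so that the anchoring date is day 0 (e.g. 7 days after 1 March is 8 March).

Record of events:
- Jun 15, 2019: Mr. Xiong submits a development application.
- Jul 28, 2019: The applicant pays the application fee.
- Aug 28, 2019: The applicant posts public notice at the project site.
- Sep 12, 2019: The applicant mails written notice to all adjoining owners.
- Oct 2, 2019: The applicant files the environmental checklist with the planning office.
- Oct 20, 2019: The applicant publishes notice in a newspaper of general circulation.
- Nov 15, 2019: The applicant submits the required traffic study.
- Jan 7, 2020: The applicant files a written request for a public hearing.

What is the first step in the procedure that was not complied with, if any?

None — every step was satisfied

Step 1: 44 days after Jun 15, 2019 (when the application is submitted) is Jul 29, 2019; completed Jul 28, 2019, before the deadline.
Step 2: the earliest permitted date is 29 days after Jul 28, 2019 (when the application fee is paid), i.e. Aug 26, 2019; Aug 28, 2019 is on or after that date.
Step 3: 20 days after Sep 11, 2019 (end of the 14-day response period, which began when on-site notice is posted on Aug 28, 2019) is Oct 1, 2019; done Sep 12, 2019 — timely.
Step 4: 90 days after Sep 22, 2019 (end of the 10-day response period, which began when notice is mailed to adjoining owners on Sep 12, 2019) is Dec 21, 2019; completed Oct 2, 2019, before the deadline.
Step 5: 85 days after Jul 28, 2019 (when the application fee is paid) is Oct 21, 2019; done Oct 20, 2019 — timely.
Step 6: 125 days after Jul 28, 2019 (when the application fee is paid) is Nov 30, 2019; done Nov 15, 2019 — timely.
Step 7: the earliest permitted date is 27 days after Dec 10, 2019 (end of the 25-day waiting period, which began when the traffic study is submitted on Nov 15, 2019), i.e. Jan 6, 2020; done Jan 7, 2020 — permitted.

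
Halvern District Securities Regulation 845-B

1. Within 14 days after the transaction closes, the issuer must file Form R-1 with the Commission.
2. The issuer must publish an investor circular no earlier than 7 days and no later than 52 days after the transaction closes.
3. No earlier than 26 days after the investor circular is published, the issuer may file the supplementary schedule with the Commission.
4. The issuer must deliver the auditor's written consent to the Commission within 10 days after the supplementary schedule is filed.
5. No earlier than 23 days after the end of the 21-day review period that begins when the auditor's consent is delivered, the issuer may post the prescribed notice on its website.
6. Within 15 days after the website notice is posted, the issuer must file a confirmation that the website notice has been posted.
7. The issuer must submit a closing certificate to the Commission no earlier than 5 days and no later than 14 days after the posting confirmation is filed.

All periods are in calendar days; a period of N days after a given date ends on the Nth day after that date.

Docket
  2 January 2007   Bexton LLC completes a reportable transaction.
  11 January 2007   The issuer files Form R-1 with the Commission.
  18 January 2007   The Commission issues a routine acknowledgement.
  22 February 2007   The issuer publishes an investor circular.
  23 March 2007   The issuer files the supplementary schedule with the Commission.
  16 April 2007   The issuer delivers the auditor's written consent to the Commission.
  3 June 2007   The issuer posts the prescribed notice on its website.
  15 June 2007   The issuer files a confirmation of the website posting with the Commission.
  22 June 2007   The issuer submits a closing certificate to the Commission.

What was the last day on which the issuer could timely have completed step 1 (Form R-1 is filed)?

16 January 2007

Step 1 runs from 2 January 2007, when the transaction closes. 14 days after 2 January 2007 is 16 January 2007.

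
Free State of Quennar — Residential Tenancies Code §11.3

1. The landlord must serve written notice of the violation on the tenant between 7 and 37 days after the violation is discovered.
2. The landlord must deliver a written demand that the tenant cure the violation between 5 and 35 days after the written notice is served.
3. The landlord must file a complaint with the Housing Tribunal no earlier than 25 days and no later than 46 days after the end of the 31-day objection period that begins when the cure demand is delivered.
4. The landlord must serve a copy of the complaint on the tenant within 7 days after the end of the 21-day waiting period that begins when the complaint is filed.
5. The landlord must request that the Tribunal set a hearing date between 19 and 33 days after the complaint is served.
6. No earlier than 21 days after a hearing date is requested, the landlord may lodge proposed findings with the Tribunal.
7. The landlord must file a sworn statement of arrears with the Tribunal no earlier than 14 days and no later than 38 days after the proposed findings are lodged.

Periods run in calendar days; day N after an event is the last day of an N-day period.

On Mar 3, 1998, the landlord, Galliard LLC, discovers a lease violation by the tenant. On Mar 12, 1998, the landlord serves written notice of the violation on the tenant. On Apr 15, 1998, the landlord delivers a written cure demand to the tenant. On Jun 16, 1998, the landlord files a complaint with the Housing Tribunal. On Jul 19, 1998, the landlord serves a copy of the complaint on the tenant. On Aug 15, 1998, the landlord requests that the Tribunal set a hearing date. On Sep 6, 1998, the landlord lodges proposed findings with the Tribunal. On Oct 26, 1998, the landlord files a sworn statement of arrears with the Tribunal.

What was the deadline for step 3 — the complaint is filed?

The cure demand is delivered on Apr 15, 1998; the 31-day objection period therefore ends May 16, 1998, and step 3 runs from that date. The window is 25–46 days after May 16, 1998; it closes on Jul 1, 1998.

Jul 1, 1998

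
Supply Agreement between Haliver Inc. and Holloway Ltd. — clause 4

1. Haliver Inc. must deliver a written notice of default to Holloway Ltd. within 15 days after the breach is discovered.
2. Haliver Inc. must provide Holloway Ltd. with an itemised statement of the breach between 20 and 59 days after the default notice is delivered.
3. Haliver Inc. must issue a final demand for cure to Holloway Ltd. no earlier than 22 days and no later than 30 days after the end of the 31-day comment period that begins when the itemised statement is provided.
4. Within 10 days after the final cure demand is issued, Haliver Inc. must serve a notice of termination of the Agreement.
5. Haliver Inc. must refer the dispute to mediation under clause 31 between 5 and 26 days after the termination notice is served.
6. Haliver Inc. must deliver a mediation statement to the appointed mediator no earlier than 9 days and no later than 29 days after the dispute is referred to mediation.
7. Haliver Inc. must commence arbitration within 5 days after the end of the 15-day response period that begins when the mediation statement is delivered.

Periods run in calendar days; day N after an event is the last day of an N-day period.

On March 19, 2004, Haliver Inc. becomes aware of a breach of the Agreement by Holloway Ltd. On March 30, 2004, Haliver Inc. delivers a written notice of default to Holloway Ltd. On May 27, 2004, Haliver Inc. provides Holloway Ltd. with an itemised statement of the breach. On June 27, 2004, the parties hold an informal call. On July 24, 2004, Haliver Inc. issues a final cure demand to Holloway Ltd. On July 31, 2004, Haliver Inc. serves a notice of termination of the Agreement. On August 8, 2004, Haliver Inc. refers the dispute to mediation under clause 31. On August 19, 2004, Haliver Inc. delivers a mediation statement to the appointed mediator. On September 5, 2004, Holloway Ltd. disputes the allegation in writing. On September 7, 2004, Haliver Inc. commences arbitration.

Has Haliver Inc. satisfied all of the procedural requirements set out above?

Yes

Step 1 — counting 15 days from March 19, 2004 (when the breach is discovered) gives a deadline of April 3, 2004; done March 30, 2004 — timely.
Step 2 — 20 and 59 days from March 30, 2004 (when the default notice is delivered) are April 19, 2004 and May 28, 2004 respectively; done May 27, 2004 — within the window.
Step 3 — 22 and 30 days from June 27, 2004 (end of the 31-day comment period, which began when the itemised statement is provided on May 27, 2004) are July 19, 2004 and July 27, 2004 respectively; done July 24, 2004 — within the window.
Step 4 — counting 10 days from July 24, 2004 (when the final cure demand is issued) gives a deadline of August 3, 2004; done July 31, 2004 — timely.
Step 5 — 5 and 26 days from July 31, 2004 (when the termination notice is served) are August 5, 2004 and August 26, 2004 respectively; done August 8, 2004 — within the window.
Step 6 — 9 and 29 days from August 8, 2004 (when the dispute is referred to mediation) are August 17, 2004 and September 6, 2004 respectively; August 19, 2004 falls inside that range.
Step 7 — counting 5 days from September 3, 2004 (end of the 15-day response period, which began when the mediation statement is delivered on August 19, 2004) gives a deadline of September 8, 2004; completed September 7, 2004, before the deadline.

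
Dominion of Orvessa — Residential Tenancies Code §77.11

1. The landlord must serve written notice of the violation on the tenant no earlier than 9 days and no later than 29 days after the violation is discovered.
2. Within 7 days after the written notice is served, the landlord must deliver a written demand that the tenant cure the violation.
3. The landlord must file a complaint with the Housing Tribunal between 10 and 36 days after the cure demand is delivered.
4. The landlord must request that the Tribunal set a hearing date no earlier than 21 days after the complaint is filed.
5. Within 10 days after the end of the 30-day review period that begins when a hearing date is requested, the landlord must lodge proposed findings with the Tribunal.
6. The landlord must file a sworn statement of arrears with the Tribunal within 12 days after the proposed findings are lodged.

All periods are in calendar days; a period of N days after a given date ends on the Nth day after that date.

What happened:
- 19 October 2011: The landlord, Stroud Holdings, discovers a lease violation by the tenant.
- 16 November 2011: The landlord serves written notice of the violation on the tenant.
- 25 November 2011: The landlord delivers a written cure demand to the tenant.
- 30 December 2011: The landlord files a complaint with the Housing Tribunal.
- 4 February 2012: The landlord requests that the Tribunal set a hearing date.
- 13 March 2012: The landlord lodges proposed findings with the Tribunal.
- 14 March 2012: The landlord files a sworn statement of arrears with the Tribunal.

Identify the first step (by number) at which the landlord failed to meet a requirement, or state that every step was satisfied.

Step 1: the window is 9–29 days after 19 October 2011 (when the violation is discovered), so 28 October 2011 through 17 November 2011; 16 November 2011 falls inside that range.
Step 2: 7 days after 16 November 2011 (when the written notice is served) is 23 November 2011; not done until 25 November 2011, 2 days after the deadline.
No need to go further; step 2 was not satisfied.

Step 2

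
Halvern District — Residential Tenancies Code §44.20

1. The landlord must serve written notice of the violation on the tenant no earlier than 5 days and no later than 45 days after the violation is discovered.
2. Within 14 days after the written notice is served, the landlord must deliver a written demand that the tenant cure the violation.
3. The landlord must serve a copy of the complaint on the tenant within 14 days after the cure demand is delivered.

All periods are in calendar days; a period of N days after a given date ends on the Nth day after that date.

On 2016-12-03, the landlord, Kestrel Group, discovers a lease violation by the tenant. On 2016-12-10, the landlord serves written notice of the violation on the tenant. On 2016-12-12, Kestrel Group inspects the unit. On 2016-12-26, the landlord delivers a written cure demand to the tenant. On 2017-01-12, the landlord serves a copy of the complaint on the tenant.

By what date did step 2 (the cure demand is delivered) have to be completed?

2016-12-24

Step 2 runs from 2016-12-10, when the written notice is served. 14 days after 2016-12-10 is 2016-12-24.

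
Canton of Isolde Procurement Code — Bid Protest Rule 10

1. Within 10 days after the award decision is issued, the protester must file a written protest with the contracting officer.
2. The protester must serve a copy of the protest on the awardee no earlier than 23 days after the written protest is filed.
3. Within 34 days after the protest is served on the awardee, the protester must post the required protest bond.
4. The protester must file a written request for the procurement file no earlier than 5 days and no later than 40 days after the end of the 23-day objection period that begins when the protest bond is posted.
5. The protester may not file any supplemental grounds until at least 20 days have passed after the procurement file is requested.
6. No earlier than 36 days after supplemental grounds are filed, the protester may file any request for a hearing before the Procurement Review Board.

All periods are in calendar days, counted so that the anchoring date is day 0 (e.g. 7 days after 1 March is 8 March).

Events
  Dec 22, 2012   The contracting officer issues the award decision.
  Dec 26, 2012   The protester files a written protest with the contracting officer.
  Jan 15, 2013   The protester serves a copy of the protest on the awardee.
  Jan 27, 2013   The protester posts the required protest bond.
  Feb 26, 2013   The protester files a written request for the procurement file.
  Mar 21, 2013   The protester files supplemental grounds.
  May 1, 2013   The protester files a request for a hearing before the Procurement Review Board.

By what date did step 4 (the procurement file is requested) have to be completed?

Mar 31, 2013

The protest bond is posted on Jan 27, 2013; the 23-day objection period therefore ends Feb 19, 2013, and step 4 runs from that date. The window is 5–40 days after Feb 19, 2013; it closes on Mar 31, 2013.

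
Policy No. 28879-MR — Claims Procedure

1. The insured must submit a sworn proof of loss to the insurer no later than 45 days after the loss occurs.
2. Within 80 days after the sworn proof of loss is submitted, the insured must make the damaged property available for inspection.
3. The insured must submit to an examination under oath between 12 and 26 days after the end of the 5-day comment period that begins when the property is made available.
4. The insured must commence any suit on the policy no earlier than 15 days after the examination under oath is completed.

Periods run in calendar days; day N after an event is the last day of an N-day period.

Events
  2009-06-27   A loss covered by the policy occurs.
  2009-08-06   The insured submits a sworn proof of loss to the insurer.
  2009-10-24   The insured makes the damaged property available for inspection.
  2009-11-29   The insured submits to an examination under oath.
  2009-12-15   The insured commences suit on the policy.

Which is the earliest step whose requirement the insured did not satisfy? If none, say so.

Step 1 — counting 45 days from 2009-06-27 (when the loss occurs) gives a deadline of 2009-08-11; done 2009-08-06 — timely.
Step 2 — counting 80 days from 2009-08-06 (when the sworn proof of loss is submitted) gives a deadline of 2009-10-25; done 2009-10-24 — timely.
Step 3 — 12 and 26 days from 2009-10-29 (end of the 5-day comment period, which began when the property is made available on 2009-10-24) are 2009-11-10 and 2009-11-24 respectively; done 2009-11-29 — 5 days after the window closed.

Step 3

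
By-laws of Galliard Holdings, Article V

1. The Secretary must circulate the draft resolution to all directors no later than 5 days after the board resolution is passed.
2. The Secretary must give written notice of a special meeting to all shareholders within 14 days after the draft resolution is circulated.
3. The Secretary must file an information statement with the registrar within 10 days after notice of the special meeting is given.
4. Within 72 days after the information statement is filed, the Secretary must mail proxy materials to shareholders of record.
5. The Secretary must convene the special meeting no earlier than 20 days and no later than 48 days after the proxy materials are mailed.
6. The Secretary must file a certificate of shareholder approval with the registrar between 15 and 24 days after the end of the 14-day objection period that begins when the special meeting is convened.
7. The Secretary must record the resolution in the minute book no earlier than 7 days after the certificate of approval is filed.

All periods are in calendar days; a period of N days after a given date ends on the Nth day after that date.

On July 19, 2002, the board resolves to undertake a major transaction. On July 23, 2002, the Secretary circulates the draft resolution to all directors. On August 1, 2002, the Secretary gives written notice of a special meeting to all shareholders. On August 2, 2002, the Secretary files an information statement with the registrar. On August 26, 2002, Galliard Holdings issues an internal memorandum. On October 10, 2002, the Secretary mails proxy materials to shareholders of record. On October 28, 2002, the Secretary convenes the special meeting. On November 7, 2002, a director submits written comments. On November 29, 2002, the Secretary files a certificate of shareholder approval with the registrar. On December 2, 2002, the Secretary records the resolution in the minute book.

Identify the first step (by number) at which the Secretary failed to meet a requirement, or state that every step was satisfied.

(1) due by July 19, 2002 + 5 days = July 24, 2002; done July 23, 2002 — timely.
(2) due by July 23, 2002 + 14 days = August 6, 2002; done August 1, 2002 — timely.
(3) due by August 1, 2002 + 10 days = August 11, 2002; August 2, 2002 is within that limit.
(4) due by August 2, 2002 + 72 days = October 13, 2002; October 10, 2002 is within that limit.
(5) the permitted window runs from October 10, 2002 + 20 = October 30, 2002 to October 10, 2002 + 48 = November 27, 2002; October 28, 2002 is 2 days too early.

Step 5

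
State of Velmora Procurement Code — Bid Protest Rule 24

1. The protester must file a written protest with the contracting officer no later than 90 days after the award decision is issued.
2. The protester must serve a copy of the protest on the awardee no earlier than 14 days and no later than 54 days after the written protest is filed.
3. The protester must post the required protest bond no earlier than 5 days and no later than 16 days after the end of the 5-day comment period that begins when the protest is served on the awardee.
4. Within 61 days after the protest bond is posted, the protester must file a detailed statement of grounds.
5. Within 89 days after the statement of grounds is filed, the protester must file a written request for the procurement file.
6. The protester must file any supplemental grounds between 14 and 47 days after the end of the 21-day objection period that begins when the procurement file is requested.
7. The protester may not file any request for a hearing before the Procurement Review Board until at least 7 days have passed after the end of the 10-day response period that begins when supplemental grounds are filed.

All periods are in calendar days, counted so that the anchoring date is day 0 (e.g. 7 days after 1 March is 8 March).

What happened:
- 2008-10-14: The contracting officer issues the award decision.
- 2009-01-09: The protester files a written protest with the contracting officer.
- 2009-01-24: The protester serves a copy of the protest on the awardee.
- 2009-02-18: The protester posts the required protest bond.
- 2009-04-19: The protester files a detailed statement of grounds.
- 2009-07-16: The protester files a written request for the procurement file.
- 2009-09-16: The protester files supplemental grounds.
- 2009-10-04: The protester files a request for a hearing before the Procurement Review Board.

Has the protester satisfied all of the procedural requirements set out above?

Step 1: 90 days after 2008-10-14 (when the award decision is issued) is 2009-01-12; completed 2009-01-09, before the deadline.
Step 2: the window is 14–54 days after 2009-01-09 (when the written protest is filed), so 2009-01-23 through 2009-03-04; done 2009-01-24, which is between those dates.
Step 3: the window is 5–16 days after 2009-01-29 (end of the 5-day comment period, which began when the protest is served on the awardee on 2009-01-24), so 2009-02-03 through 2009-02-14; 2009-02-18 is 4 days past the end of the window.

No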